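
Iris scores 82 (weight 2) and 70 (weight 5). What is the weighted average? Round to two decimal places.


Weighted sum:
2 x 82 + 5 x 70 = 514
Total weight:
2 + 5 = 7
Weighted average:
514 / 7 = 73.4285... ≈ 73.43

73.43


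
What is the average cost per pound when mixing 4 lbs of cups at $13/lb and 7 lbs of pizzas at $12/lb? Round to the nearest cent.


Cost of cups:
4 x $13 = $52
Cost of pizzas:
7 x $12 = $84
Total cost: $52 + $84 = $136
Total weight: 11 lbs
Average: $136 / 11 = $12.3636... ≈ $12.36/lb

$12.36/lb


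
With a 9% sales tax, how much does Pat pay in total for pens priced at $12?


Calculate the tax:
9% of $12 = $1.08
Add tax to price:
$12 + $1.08 = $13.08

$13.08


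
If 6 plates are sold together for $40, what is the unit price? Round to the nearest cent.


Total cost: $40
Number of items: 6
Unit price: $40 / 6 = $6.6666... ≈ $6.67

$6.67


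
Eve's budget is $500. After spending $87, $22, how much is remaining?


Add up expenses:
$87 + $22 = $109
Subtract from budget:
$500 - $109 = $391

$391


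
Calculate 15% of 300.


Convert percentage to decimal:
15% = 0.15
Multiply:
300 x 0.15 = 45

45


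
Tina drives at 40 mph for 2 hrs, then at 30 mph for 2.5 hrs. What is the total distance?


Leg 1 distance:
40 x 2 = 80 miles
Leg 2 distance:
30 x 2.5 = 75 miles
Total distance:
80 + 75 = 155 miles

155 miles


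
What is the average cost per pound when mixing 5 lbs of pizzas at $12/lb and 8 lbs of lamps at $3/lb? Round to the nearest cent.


Cost of pizzas:
5 x $12 = $60
Cost of lamps:
8 x $3 = $24
Total cost: $60 + $24 = $84
Total weight: 13 lbs
Average: $84 / 13 = $6.4615... ≈ $6.46/lb

$6.46/lb


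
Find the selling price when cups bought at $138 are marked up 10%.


Calculate the markup amount:
10% of $138 = $13.80
Add to cost:
$138 + $13.80 = $151.80

$151.80


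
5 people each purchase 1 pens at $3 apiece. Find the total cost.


Cost per person:
1 x $3 = $3
Group total:
5 x $3 = $15

$15


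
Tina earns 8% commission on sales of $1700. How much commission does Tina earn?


Convert rate to decimal:
8% = 0.08
Multiply by sales:
$1700 x 0.08 = $136

$136


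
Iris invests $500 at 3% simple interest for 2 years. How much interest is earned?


Use the formula I = P x R x T / 100
P x R x T = 500 x 3 x 2 = 3000
I = 3000 / 100 = $30

$30


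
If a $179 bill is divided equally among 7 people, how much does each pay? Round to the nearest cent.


Total bill: $179
Number of people: 7
Each pays: $179 / 7 = $25.5714... ≈ $25.57

$25.57


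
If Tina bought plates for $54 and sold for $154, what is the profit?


Selling price = $154
Cost price = $54
Profit = selling price - cost price:
Profit = $154 - $54 = $100

$100


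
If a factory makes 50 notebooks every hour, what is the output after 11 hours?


Production rate: 50 notebooks per hour
Time: 11 hours
Total: 50 x 11 = 550 notebooks

550 notebooks


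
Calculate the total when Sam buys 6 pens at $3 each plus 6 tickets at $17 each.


Cost of pens:
6 x $3 = $18
Cost of tickets:
6 x $17 = $102
Add both:
$18 + $102 = $120

$120


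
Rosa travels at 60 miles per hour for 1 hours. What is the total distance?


Use the formula: distance = speed x time
Speed = 60 mph, Time = 1 hours
60 x 1 = 60 miles

60 miles


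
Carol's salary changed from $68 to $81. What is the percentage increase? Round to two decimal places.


Find the absolute change:
|81 - 68| = 13
Divide by original and multiply by 100:
13 / 68 x 100 = 19.1176...% ≈ 19.12%

19.12%


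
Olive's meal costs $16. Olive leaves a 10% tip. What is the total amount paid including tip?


Calculate the tip:
10% of $16 = $1.60
Add tip to meal cost:
$16 + $1.60 = $17.60

$17.60


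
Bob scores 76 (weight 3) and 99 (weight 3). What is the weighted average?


Weighted sum:
3 x 76 + 3 x 99 = 525
Total weight:
3 + 3 = 6
Weighted average:
525 / 6 = 87.5

87.5


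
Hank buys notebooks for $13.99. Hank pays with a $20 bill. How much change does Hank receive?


Start with the amount paid:
$20
Subtract the price:
$20 - $13.99 = $6.01

$6.01


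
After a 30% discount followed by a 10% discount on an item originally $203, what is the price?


First discount:
30% of $203 = $60.90
Price after first discount:
$203 - $60.90 = $142.10
Second discount:
10% of $142.10 = $14.21
Final price:
$142.10 - $14.21 = $127.89

$127.89


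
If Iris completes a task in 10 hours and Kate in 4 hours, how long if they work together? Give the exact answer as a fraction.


Iris's rate: 1/10 of the job per hour
Kate's rate: 1/4 of the job per hour
Combined rate: 1/10 + 1/4 = 7/20 per hour
Time = 1 / (7/20) = 20/7 hours (≈ 2.86 hours)

20/7 hours


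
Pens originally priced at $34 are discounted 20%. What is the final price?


Calculate the discount amount:
20% of $34 = $6.80
Subtract from original:
$34 - $6.80 = $27.20

$27.20


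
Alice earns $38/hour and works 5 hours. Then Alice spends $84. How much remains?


Calculate earnings:
5 x $38 = $190
Subtract spending:
$190 - $84 = $106

$106


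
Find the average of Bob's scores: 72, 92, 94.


Add the scores:
72 + 92 + 94 = 258
Divide by the number of tests:
258 / 3 = 86

86


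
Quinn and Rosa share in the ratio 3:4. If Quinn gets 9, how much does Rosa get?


Find the multiplier:
9 / 3 = 3
Apply to Rosa's share:
4 x 3 = 12

12


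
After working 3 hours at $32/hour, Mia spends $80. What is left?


Calculate earnings:
3 x $32 = $96
Subtract spending:
$96 - $80 = $16

$16


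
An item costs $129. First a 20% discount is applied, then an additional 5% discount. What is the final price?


First discount:
20% of $129 = $25.80
Price after first discount:
$129 - $25.80 = $103.20
Second discount:
5% of $103.20 = $5.16
Final price:
$103.20 - $5.16 = $98.04

$98.04


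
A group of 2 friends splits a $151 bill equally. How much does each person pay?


Total bill: $151
Number of people: 2
Each pays: $151 / 2 = $75.50

$75.50


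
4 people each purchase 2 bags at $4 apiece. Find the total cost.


Cost per person:
2 x $4 = $8
Group total:
4 x $8 = $32

$32


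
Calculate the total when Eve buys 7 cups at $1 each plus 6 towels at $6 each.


Cost of cups:
7 x $1 = $7
Cost of towels:
6 x $6 = $36
Add both:
$7 + $36 = $43

$43


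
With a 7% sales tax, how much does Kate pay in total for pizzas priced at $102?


Calculate the tax:
7% of $102 = $7.14
Add tax to price:
$102 + $7.14 = $109.14

$109.14


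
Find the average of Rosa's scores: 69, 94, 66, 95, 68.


Add the scores:
69 + 94 + 66 + 95 + 68 = 392
Divide by the number of tests:
392 / 5 = 78.4

78.4


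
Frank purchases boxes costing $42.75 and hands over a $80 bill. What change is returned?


Start with the amount paid:
$80
Subtract the price:
$80 - $42.75 = $37.25

$37.25


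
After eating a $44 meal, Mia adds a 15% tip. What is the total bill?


Calculate the tip:
15% of $44 = $6.60
Add tip to meal cost:
$44 + $6.60 = $50.60

$50.60


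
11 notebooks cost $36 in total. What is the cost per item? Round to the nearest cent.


Total cost: $36
Number of items: 11
Unit price: $36 / 11 = $3.2727... ≈ $3.27

$3.27


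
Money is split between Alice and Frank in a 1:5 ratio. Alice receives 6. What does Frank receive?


Find the multiplier:
6 / 1 = 6
Apply to Frank's share:
5 x 6 = 30

30


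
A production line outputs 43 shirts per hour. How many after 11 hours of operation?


Production rate: 43 shirts per hour
Time: 11 hours
Total: 43 x 11 = 473 shirts

473 shirts


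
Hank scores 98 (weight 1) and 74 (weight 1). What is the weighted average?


Weighted sum:
1 x 98 + 1 x 74 = 172
Total weight:
1 + 1 = 2
Weighted average:
172 / 2 = 86

86


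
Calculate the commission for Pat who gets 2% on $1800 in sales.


Convert rate to decimal:
2% = 0.02
Multiply by sales:
$1800 x 0.02 = $36

$36


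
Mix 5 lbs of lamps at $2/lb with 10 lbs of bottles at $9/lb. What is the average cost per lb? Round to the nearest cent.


Cost of lamps:
5 x $2 = $10
Cost of bottles:
10 x $9 = $90
Total cost: $10 + $90 = $100
Total weight: 15 lbs
Average: $100 / 15 = $6.6666... ≈ $6.67/lb

$6.67/lb


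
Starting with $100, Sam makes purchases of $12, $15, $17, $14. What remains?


Add up expenses:
$12 + $15 + $17 + $14 = $58
Subtract from budget:
$100 - $58 = $42

$42


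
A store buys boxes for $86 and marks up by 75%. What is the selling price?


Calculate the markup amount:
75% of $86 = $64.50
Add to cost:
$86 + $64.50 = $150.50

$150.50


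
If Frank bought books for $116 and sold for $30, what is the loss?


Selling price = $30
Cost price = $116
Loss = cost price - selling price:
Loss = $116 - $30 = $86

$86


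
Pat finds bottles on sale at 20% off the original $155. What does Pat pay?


Calculate the discount amount:
20% of $155 = $31
Subtract from original:
$155 - $31 = $124

$124


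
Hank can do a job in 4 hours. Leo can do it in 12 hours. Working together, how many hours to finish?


Hank's rate: 1/4 of the job per hour
Leo's rate: 1/12 of the job per hour
Combined rate: 1/4 + 1/12 = 1/3 per hour
Time = 1 / (1/3) = 3 hours

3 hours


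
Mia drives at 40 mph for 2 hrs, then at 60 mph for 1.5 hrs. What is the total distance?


Leg 1 distance:
40 x 2 = 80 miles
Leg 2 distance:
60 x 1.5 = 90 miles
Total distance:
80 + 90 = 170 miles

170 miles


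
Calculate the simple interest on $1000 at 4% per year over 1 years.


Use the formula I = P x R x T / 100
P x R x T = 1000 x 4 x 1 = 4000
I = 4000 / 100 = $40

$40


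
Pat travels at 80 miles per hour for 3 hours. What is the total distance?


Use the formula: distance = speed x time
Speed = 80 mph, Time = 3 hours
80 x 3 = 240 miles

240 miles


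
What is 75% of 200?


Convert percentage to decimal:
75% = 0.75
Multiply:
200 x 0.75 = 150

150


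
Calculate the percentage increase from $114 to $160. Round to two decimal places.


Find the absolute change:
|160 - 114| = 46
Divide by original and multiply by 100:
46 / 114 x 100 = 40.3508...% ≈ 40.35%

40.35%


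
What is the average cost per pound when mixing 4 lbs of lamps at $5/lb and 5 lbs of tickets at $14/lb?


Cost of lamps:
4 x $5 = $20
Cost of tickets:
5 x $14 = $70
Total cost: $20 + $70 = $90
Total weight: 9 lbs
Average: $90 / 9 = $10/lb

$10/lb


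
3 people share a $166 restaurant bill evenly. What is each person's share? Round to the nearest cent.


Total bill: $166
Number of people: 3
Each pays: $166 / 3 = $55.3333... ≈ $55.33

$55.33


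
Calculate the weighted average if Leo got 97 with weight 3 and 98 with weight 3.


Weighted sum:
3 x 97 + 3 x 98 = 585
Total weight:
3 + 3 = 6
Weighted average:
585 / 6 = 97.5

97.5


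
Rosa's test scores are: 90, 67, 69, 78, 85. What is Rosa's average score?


Add the scores:
90 + 67 + 69 + 78 + 85 = 389
Divide by the number of tests:
389 / 5 = 77.8

77.8


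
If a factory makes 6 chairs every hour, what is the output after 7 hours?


Production rate: 6 chairs per hour
Time: 7 hours
Total: 6 x 7 = 42 chairs

42 chairs


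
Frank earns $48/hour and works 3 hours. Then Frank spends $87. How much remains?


Calculate earnings:
3 x $48 = $144
Subtract spending:
$144 - $87 = $57

$57


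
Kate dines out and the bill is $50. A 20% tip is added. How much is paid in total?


Calculate the tip:
20% of $50 = $10
Add tip to meal cost:
$50 + $10 = $60

$60


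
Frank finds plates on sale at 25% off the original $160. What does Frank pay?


Calculate the discount amount:
25% of $160 = $40
Subtract from original:
$160 - $40 = $120

$120


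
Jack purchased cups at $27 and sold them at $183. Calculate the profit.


Selling price = $183
Cost price = $27
Profit = selling price - cost price:
Profit = $183 - $27 = $156

$156


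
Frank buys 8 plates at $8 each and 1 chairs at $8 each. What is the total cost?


Cost of plates:
8 x $8 = $64
Cost of chairs:
1 x $8 = $8
Add both:
$64 + $8 = $72

$72


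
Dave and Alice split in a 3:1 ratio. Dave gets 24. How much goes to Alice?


Find the multiplier:
24 / 3 = 8
Apply to Alice's share:
1 x 8 = 8

8


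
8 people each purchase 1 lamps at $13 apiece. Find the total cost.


Cost per person:
1 x $13 = $13
Group total:
8 x $13 = $104

$104


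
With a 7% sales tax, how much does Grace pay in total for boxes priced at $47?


Calculate the tax:
7% of $47 = $3.29
Add tax to price:
$47 + $3.29 = $50.29

$50.29


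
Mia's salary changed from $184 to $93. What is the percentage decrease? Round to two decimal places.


Find the absolute change:
|93 - 184| = 91
Divide by original and multiply by 100:
91 / 184 x 100 = 49.4565...% ≈ 49.46%

49.46%


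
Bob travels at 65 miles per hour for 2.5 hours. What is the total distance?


Use the formula: distance = speed x time
Speed = 65 mph, Time = 2.5 hours
65 x 2.5 = 162.5 miles

162.5 miles


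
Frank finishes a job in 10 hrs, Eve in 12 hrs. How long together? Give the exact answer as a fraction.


Frank's rate: 1/10 of the job per hour
Eve's rate: 1/12 of the job per hour
Combined rate: 1/10 + 1/12 = 11/60 per hour
Time = 1 / (11/60) = 60/11 hours (≈ 5.45 hours)

60/11 hours


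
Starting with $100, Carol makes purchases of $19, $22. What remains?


Add up expenses:
$19 + $22 = $41
Subtract from budget:
$100 - $41 = $59

$59


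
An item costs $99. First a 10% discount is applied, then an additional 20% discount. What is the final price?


First discount:
10% of $99 = $9.90
Price after first discount:
$99 - $9.90 = $89.10
Second discount:
20% of $89.10 = $17.82
Final price:
$89.10 - $17.82 = $71.28

$71.28


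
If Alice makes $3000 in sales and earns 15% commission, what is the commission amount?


Convert rate to decimal:
15% = 0.15
Multiply by sales:
$3000 x 0.15 = $450

$450


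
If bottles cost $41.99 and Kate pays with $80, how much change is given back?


Start with the amount paid:
$80
Subtract the price:
$80 - $41.99 = $38.01

$38.01


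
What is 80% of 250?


Convert percentage to decimal:
80% = 0.8
Multiply:
250 x 0.8 = 200

200


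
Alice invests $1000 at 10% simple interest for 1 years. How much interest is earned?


Use the formula I = P x R x T / 100
P x R x T = 1000 x 10 x 1 = 10000
I = 10000 / 100 = $100

$100


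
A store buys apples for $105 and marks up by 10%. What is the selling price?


Calculate the markup amount:
10% of $105 = $10.50
Add to cost:
$105 + $10.50 = $115.50

$115.50


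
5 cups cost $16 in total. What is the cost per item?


Total cost: $16
Number of items: 5
Unit price: $16 / 5 = $3.20

$3.20


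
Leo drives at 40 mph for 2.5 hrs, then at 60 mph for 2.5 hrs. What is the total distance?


Leg 1 distance:
40 x 2.5 = 100 miles
Leg 2 distance:
60 x 2.5 = 150 miles
Total distance:
100 + 150 = 250 miles

250 miles


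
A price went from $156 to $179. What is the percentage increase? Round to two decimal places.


Find the absolute change:
|179 - 156| = 23
Divide by original and multiply by 100:
23 / 156 x 100 = 14.7435...% ≈ 14.74%

14.74%


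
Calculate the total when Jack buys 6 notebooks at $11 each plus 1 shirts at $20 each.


Cost of notebooks:
6 x $11 = $66
Cost of shirts:
1 x $20 = $20
Add both:
$66 + $20 = $86

$86


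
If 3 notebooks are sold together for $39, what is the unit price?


Total cost: $39
Number of items: 3
Unit price: $39 / 3 = $13

$13


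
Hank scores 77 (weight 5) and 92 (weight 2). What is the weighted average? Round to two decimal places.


Weighted sum:
5 x 77 + 2 x 92 = 569
Total weight:
5 + 2 = 7
Weighted average:
569 / 7 = 81.2857... ≈ 81.29

81.29


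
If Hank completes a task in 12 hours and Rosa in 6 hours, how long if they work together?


Hank's rate: 1/12 of the job per hour
Rosa's rate: 1/6 of the job per hour
Combined rate: 1/12 + 1/6 = 1/4 per hour
Time = 1 / (1/4) = 4 hours

4 hours


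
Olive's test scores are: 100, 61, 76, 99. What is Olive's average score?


Add the scores:
100 + 61 + 76 + 99 = 336
Divide by the number of tests:
336 / 4 = 84

84


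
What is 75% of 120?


Convert percentage to decimal:
75% = 0.75
Multiply:
120 x 0.75 = 90

90


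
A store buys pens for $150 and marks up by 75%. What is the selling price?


Calculate the markup amount:
75% of $150 = $112.50
Add to cost:
$150 + $112.50 = $262.50

$262.50


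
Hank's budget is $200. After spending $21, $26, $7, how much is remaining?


Add up expenses:
$21 + $26 + $7 = $54
Subtract from budget:
$200 - $54 = $146

$146


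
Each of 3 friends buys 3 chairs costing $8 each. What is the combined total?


Cost per person:
3 x $8 = $24
Group total:
3 x $24 = $72

$72


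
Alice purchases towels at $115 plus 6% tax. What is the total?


Calculate the tax:
6% of $115 = $6.90
Add tax to price:
$115 + $6.90 = $121.90

$121.90


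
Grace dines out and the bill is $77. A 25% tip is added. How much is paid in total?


Calculate the tip:
25% of $77 = $19.25
Add tip to meal cost:
$77 + $19.25 = $96.25

$96.25


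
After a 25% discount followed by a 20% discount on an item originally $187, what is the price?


First discount:
25% of $187 = $46.75
Price after first discount:
$187 - $46.75 = $140.25
Second discount:
20% of $140.25 = $28.05
Final price:
$140.25 - $28.05 = $112.20

$112.20


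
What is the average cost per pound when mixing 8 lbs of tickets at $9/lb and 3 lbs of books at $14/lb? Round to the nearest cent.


Cost of tickets:
8 x $9 = $72
Cost of books:
3 x $14 = $42
Total cost: $72 + $42 = $114
Total weight: 11 lbs
Average: $114 / 11 = $10.3636... ≈ $10.36/lb

$10.36/lb


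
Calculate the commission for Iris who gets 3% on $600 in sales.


Convert rate to decimal:
3% = 0.03
Multiply by sales:
$600 x 0.03 = $18

$18


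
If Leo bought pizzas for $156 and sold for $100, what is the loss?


Selling price = $100
Cost price = $156
Loss = cost price - selling price:
Loss = $156 - $100 = $56

$56


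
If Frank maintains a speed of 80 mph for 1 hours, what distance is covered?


Use the formula: distance = speed x time
Speed = 80 mph, Time = 1 hours
80 x 1 = 80 miles

80 miles


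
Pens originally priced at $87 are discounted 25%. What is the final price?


Calculate the discount amount:
25% of $87 = $21.75
Subtract from original:
$87 - $21.75 = $65.25

$65.25


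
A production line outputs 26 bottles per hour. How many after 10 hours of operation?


Production rate: 26 bottles per hour
Time: 10 hours
Total: 26 x 10 = 260 bottles

260 bottles


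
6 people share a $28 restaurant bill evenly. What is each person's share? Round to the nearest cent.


Total bill: $28
Number of people: 6
Each pays: $28 / 6 = $4.6666... ≈ $4.67

$4.67


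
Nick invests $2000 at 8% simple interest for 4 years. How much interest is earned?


Use the formula I = P x R x T / 100
P x R x T = 2000 x 8 x 4 = 64000
I = 64000 / 100 = $640

$640


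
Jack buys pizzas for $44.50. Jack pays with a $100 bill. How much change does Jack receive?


Start with the amount paid:
$100
Subtract the price:
$100 - $44.50 = $55.50

$55.50


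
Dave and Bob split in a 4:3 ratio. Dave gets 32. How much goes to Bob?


Find the multiplier:
32 / 4 = 8
Apply to Bob's share:
3 x 8 = 24

24


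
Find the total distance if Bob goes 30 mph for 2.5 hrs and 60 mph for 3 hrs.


Leg 1 distance:
30 x 2.5 = 75 miles
Leg 2 distance:
60 x 3 = 180 miles
Total distance:
75 + 180 = 255 miles

255 miles


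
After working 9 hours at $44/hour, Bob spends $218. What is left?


Calculate earnings:
9 x $44 = $396
Subtract spending:
$396 - $218 = $178

$178


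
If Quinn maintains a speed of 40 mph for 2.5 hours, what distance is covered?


Use the formula: distance = speed x time
Speed = 40 mph, Time = 2.5 hours
40 x 2.5 = 100 miles

100 miles


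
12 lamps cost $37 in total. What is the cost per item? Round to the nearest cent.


Total cost: $37
Number of items: 12
Unit price: $37 / 12 = $3.0833... ≈ $3.08

$3.08


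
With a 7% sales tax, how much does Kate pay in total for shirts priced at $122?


Calculate the tax:
7% of $122 = $8.54
Add tax to price:
$122 + $8.54 = $130.54

$130.54


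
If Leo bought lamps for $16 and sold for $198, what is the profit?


Selling price = $198
Cost price = $16
Profit = selling price - cost price:
Profit = $198 - $16 = $182

$182


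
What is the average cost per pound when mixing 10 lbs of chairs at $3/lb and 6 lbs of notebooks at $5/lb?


Cost of chairs:
10 x $3 = $30
Cost of notebooks:
6 x $5 = $30
Total cost: $30 + $30 = $60
Total weight: 16 lbs
Average: $60 / 16 = $3.75/lb

$3.75/lb


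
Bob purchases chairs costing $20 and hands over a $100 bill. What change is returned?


Start with the amount paid:
$100
Subtract the price:
$100 - $20 = $80

$80


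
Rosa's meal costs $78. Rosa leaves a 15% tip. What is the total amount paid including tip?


Calculate the tip:
15% of $78 = $11.70
Add tip to meal cost:
$78 + $11.70 = $89.70

$89.70


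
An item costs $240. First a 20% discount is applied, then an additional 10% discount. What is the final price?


First discount:
20% of $240 = $48
Price after first discount:
$240 - $48 = $192
Second discount:
10% of $192 = $19.20
Final price:
$192 - $19.20 = $172.80

$172.80


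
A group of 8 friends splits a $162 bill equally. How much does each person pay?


Total bill: $162
Number of people: 8
Each pays: $162 / 8 = $20.25

$20.25


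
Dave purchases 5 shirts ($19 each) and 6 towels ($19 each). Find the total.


Cost of shirts:
5 x $19 = $95
Cost of towels:
6 x $19 = $114
Add both:
$95 + $114 = $209

$209


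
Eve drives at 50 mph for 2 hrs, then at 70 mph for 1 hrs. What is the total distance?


Leg 1 distance:
50 x 2 = 100 miles
Leg 2 distance:
70 x 1 = 70 miles
Total distance:
100 + 70 = 170 miles

170 miles


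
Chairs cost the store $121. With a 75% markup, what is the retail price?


Calculate the markup amount:
75% of $121 = $90.75
Add to cost:
$121 + $90.75 = $211.75

$211.75


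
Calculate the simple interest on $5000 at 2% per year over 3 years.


Use the formula I = P x R x T / 100
P x R x T = 5000 x 2 x 3 = 30000
I = 30000 / 100 = $300

$300


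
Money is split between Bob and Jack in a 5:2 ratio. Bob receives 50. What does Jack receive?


Find the multiplier:
50 / 5 = 10
Apply to Jack's share:
2 x 10 = 20

20


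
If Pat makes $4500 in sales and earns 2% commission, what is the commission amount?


Convert rate to decimal:
2% = 0.02
Multiply by sales:
$4500 x 0.02 = $90

$90


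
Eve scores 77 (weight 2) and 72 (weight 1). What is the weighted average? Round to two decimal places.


Weighted sum:
2 x 77 + 1 x 72 = 226
Total weight:
2 + 1 = 3
Weighted average:
226 / 3 = 75.3333... ≈ 75.33

75.33


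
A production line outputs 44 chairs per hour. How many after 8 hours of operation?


Production rate: 44 chairs per hour
Time: 8 hours
Total: 44 x 8 = 352 chairs

352 chairs


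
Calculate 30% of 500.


Convert percentage to decimal:
30% = 0.3
Multiply:
500 x 0.3 = 150

150


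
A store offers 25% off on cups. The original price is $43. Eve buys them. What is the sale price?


Calculate the discount amount:
25% of $43 = $10.75
Subtract from original:
$43 - $10.75 = $32.25

$32.25


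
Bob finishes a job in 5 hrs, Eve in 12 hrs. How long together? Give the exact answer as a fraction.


Bob's rate: 1/5 of the job per hour
Eve's rate: 1/12 of the job per hour
Combined rate: 1/5 + 1/12 = 17/60 per hour
Time = 1 / (17/60) = 60/17 hours (≈ 3.53 hours)

60/17 hours


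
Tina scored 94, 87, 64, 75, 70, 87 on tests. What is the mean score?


Add the scores:
94 + 87 + 64 + 75 + 70 + 87 = 477
Divide by the number of tests:
477 / 6 = 79.5

79.5


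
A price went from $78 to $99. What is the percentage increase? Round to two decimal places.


Find the absolute change:
|99 - 78| = 21
Divide by original and multiply by 100:
21 / 78 x 100 = 26.9230...% ≈ 26.92%

26.92%


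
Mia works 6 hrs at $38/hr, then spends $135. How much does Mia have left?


Calculate earnings:
6 x $38 = $228
Subtract spending:
$228 - $135 = $93

$93


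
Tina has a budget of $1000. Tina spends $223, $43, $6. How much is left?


Add up expenses:
$223 + $43 + $6 = $272
Subtract from budget:
$1000 - $272 = $728

$728


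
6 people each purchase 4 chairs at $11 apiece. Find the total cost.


Cost per person:
4 x $11 = $44
Group total:
6 x $44 = $264

$264


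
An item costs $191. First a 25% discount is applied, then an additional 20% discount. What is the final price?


First discount:
25% of $191 = $47.75
Price after first discount:
$191 - $47.75 = $143.25
Second discount:
20% of $143.25 = $28.65
Final price:
$143.25 - $28.65 = $114.60

$114.60


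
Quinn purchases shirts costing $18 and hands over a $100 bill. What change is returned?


Start with the amount paid:
$100
Subtract the price:
$100 - $18 = $82

$82


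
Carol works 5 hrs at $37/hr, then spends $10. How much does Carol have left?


Calculate earnings:
5 x $37 = $185
Subtract spending:
$185 - $10 = $175

$175


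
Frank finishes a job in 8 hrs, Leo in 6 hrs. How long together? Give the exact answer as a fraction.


Frank's rate: 1/8 of the job per hour
Leo's rate: 1/6 of the job per hour
Combined rate: 1/8 + 1/6 = 7/24 per hour
Time = 1 / (7/24) = 24/7 hours (≈ 3.43 hours)

24/7 hours


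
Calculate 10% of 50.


Convert percentage to decimal:
10% = 0.1
Multiply:
50 x 0.1 = 5

5


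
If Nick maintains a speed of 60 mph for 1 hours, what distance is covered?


Use the formula: distance = speed x time
Speed = 60 mph, Time = 1 hours
60 x 1 = 60 miles

60 miles


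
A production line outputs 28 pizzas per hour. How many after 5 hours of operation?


Production rate: 28 pizzas per hour
Time: 5 hours
Total: 28 x 5 = 140 pizzas

140 pizzas


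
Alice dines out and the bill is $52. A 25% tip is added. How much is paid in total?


Calculate the tip:
25% of $52 = $13
Add tip to meal cost:
$52 + $13 = $65

$65


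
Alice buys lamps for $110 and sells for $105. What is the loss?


Selling price = $105
Cost price = $110
Loss = cost price - selling price:
Loss = $110 - $105 = $5

$5


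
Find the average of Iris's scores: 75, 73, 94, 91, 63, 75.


Add the scores:
75 + 73 + 94 + 91 + 63 + 75 = 471
Divide by the number of tests:
471 / 6 = 78.5

78.5


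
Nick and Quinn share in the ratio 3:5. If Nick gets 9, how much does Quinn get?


Find the multiplier:
9 / 3 = 3
Apply to Quinn's share:
5 x 3 = 15

15


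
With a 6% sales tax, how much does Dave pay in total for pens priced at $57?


Calculate the tax:
6% of $57 = $3.42
Add tax to price:
$57 + $3.42 = $60.42

$60.42


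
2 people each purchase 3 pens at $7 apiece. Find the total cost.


Cost per person:
3 x $7 = $21
Group total:
2 x $21 = $42

$42


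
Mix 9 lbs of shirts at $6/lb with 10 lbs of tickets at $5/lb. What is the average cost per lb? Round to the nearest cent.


Cost of shirts:
9 x $6 = $54
Cost of tickets:
10 x $5 = $50
Total cost: $54 + $50 = $104
Total weight: 19 lbs
Average: $104 / 19 = $5.4736... ≈ $5.47/lb

$5.47/lb


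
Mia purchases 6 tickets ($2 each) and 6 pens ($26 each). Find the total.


Cost of tickets:
6 x $2 = $12
Cost of pens:
6 x $26 = $156
Add both:
$12 + $156 = $168

$168


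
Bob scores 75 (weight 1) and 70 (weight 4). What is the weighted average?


Weighted sum:
1 x 75 + 4 x 70 = 355
Total weight:
1 + 4 = 5
Weighted average:
355 / 5 = 71

71


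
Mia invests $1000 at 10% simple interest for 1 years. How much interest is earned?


Use the formula I = P x R x T / 100
P x R x T = 1000 x 10 x 1 = 10000
I = 10000 / 100 = $100

$100


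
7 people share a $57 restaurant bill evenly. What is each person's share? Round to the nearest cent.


Total bill: $57
Number of people: 7
Each pays: $57 / 7 = $8.1428... ≈ $8.14

$8.14


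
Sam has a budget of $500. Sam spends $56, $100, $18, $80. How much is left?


Add up expenses:
$56 + $100 + $18 + $80 = $254
Subtract from budget:
$500 - $254 = $246

$246


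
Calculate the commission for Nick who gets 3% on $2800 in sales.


Convert rate to decimal:
3% = 0.03
Multiply by sales:
$2800 x 0.03 = $84

$84


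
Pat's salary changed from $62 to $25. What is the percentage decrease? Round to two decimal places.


Find the absolute change:
|25 - 62| = 37
Divide by original and multiply by 100:
37 / 62 x 100 = 59.6774...% ≈ 59.68%

59.68%


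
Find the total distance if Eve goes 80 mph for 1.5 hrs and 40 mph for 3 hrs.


Leg 1 distance:
80 x 1.5 = 120 miles
Leg 2 distance:
40 x 3 = 120 miles
Total distance:
120 + 120 = 240 miles

240 miles


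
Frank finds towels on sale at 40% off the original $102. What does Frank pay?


Calculate the discount amount:
40% of $102 = $40.80
Subtract from original:
$102 - $40.80 = $61.20

$61.20


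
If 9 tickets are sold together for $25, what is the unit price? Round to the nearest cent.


Total cost: $25
Number of items: 9
Unit price: $25 / 9 = $2.7777... ≈ $2.78

$2.78


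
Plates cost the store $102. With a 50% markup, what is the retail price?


Calculate the markup amount:
50% of $102 = $51
Add to cost:
$102 + $51 = $153

$153


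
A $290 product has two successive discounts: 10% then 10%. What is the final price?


First discount:
10% of $290 = $29
Price after first discount:
$290 - $29 = $261
Second discount:
10% of $261 = $26.10
Final price:
$261 - $26.10 = $234.90

$234.90


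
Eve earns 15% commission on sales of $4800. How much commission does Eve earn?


Convert rate to decimal:
15% = 0.15
Multiply by sales:
$4800 x 0.15 = $720

$720


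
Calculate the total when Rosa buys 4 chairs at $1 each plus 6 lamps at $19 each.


Cost of chairs:
4 x $1 = $4
Cost of lamps:
6 x $19 = $114
Add both:
$4 + $114 = $118

$118


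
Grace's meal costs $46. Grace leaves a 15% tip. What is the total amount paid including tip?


Calculate the tip:
15% of $46 = $6.90
Add tip to meal cost:
$46 + $6.90 = $52.90

$52.90


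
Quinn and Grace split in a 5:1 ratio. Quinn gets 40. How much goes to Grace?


Find the multiplier:
40 / 5 = 8
Apply to Grace's share:
1 x 8 = 8

8


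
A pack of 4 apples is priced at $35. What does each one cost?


Total cost: $35
Number of items: 4
Unit price: $35 / 4 = $8.75

$8.75


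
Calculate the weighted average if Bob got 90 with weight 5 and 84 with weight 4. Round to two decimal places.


Weighted sum:
5 x 90 + 4 x 84 = 786
Total weight:
5 + 4 = 9
Weighted average:
786 / 9 = 87.3333... ≈ 87.33

87.33


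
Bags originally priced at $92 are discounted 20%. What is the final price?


Calculate the discount amount:
20% of $92 = $18.40
Subtract from original:
$92 - $18.40 = $73.60

$73.60


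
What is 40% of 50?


Convert percentage to decimal:
40% = 0.4
Multiply:
50 x 0.4 = 20

20


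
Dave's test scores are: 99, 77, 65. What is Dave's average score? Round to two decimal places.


Add the scores:
99 + 77 + 65 = 241
Divide by the number of tests:
241 / 3 = 80.3333... ≈ 80.33

80.33


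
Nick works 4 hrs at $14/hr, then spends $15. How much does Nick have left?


Calculate earnings:
4 x $14 = $56
Subtract spending:
$56 - $15 = $41

$41


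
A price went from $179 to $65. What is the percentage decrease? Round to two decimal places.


Find the absolute change:
|65 - 179| = 114
Divide by original and multiply by 100:
114 / 179 x 100 = 63.6871...% ≈ 63.69%

63.69%


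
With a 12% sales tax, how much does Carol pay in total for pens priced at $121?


Calculate the tax:
12% of $121 = $14.52
Add tax to price:
$121 + $14.52 = $135.52

$135.52


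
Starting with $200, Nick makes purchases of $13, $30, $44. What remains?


Add up expenses:
$13 + $30 + $44 = $87
Subtract from budget:
$200 - $87 = $113

$113


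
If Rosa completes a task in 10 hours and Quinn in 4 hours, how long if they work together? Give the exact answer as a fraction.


Rosa's rate: 1/10 of the job per hour
Quinn's rate: 1/4 of the job per hour
Combined rate: 1/10 + 1/4 = 7/20 per hour
Time = 1 / (7/20) = 20/7 hours (≈ 2.86 hours)

20/7 hours


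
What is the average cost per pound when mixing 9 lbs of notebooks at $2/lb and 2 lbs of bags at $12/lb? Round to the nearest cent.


Cost of notebooks:
9 x $2 = $18
Cost of bags:
2 x $12 = $24
Total cost: $18 + $24 = $42
Total weight: 11 lbs
Average: $42 / 11 = $3.8181... ≈ $3.82/lb

$3.82/lb


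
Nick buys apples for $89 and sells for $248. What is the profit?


Selling price = $248
Cost price = $89
Profit = selling price - cost price:
Profit = $248 - $89 = $159

$159


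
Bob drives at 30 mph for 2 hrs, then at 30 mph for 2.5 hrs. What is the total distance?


Leg 1 distance:
30 x 2 = 60 miles
Leg 2 distance:
30 x 2.5 = 75 miles
Total distance:
60 + 75 = 135 miles

135 miles


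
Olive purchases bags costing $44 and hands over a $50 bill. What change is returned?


Start with the amount paid:
$50
Subtract the price:
$50 - $44 = $6

$6


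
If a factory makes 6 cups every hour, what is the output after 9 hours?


Production rate: 6 cups per hour
Time: 9 hours
Total: 6 x 9 = 54 cups

54 cups


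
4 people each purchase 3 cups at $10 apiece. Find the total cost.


Cost per person:
3 x $10 = $30
Group total:
4 x $30 = $120

$120


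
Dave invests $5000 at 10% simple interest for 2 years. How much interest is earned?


Use the formula I = P x R x T / 100
P x R x T = 5000 x 10 x 2 = 100000
I = 100000 / 100 = $1000

$1000


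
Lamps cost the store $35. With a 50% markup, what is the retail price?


Calculate the markup amount:
50% of $35 = $17.50
Add to cost:
$35 + $17.50 = $52.50

$52.50


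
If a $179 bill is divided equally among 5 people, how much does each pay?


Total bill: $179
Number of people: 5
Each pays: $179 / 5 = $35.80

$35.80


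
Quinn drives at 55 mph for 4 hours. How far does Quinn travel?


Use the formula: distance = speed x time
Speed = 55 mph, Time = 4 hours
55 x 4 = 220 miles

220 miles


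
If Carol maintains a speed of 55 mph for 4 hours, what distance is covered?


Use the formula: distance = speed x time
Speed = 55 mph, Time = 4 hours
55 x 4 = 220 miles

220 miles


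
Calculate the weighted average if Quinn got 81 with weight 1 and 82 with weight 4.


Weighted sum:
1 x 81 + 4 x 82 = 409
Total weight:
1 + 4 = 5
Weighted average:
409 / 5 = 81.8

81.8


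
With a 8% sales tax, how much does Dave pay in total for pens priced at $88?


Calculate the tax:
8% of $88 = $7.04
Add tax to price:
$88 + $7.04 = $95.04

$95.04


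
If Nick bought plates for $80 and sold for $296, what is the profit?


Selling price = $296
Cost price = $80
Profit = selling price - cost price:
Profit = $296 - $80 = $216

$216


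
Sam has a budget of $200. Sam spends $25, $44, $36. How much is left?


Add up expenses:
$25 + $44 + $36 = $105
Subtract from budget:
$200 - $105 = $95

$95


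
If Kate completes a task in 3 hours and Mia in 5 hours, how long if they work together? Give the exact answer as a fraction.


Kate's rate: 1/3 of the job per hour
Mia's rate: 1/5 of the job per hour
Combined rate: 1/3 + 1/5 = 8/15 per hour
Time = 1 / (8/15) = 15/8 hours (≈ 1.88 hours)

15/8 hours


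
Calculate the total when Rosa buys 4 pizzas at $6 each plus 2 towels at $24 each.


Cost of pizzas:
4 x $6 = $24
Cost of towels:
2 x $24 = $48
Add both:
$24 + $48 = $72

$72


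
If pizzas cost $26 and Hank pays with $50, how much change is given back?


Start with the amount paid:
$50
Subtract the price:
$50 - $26 = $24

$24


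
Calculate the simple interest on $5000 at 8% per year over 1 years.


Use the formula I = P x R x T / 100
P x R x T = 5000 x 8 x 1 = 40000
I = 40000 / 100 = $400

$400


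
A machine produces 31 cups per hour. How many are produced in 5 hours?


Production rate: 31 cups per hour
Time: 5 hours
Total: 31 x 5 = 155 cups

155 cups


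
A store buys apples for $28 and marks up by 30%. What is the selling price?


Calculate the markup amount:
30% of $28 = $8.40
Add to cost:
$28 + $8.40 = $36.40

$36.40


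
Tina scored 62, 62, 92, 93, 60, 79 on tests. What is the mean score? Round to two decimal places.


Add the scores:
62 + 62 + 92 + 93 + 60 + 79 = 448
Divide by the number of tests:
448 / 6 = 74.6666... ≈ 74.67

74.67


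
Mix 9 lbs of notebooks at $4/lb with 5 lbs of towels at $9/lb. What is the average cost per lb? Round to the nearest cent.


Cost of notebooks:
9 x $4 = $36
Cost of towels:
5 x $9 = $45
Total cost: $36 + $45 = $81
Total weight: 14 lbs
Average: $81 / 14 = $5.7857... ≈ $5.79/lb

$5.79/lb


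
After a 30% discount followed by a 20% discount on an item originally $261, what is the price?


First discount:
30% of $261 = $78.30
Price after first discount:
$261 - $78.30 = $182.70
Second discount:
20% of $182.70 = $36.54
Final price:
$182.70 - $36.54 = $146.16

$146.16


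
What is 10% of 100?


Convert percentage to decimal:
10% = 0.1
Multiply:
100 x 0.1 = 10

10


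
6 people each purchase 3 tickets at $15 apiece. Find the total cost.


Cost per person:
3 x $15 = $45
Group total:
6 x $45 = $270

$270


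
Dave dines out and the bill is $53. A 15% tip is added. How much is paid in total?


Calculate the tip:
15% of $53 = $7.95
Add tip to meal cost:
$53 + $7.95 = $60.95

$60.95


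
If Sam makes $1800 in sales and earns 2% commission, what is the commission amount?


Convert rate to decimal:
2% = 0.02
Multiply by sales:
$1800 x 0.02 = $36

$36


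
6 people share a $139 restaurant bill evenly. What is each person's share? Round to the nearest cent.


Total bill: $139
Number of people: 6
Each pays: $139 / 6 = $23.1666... ≈ $23.17

$23.17


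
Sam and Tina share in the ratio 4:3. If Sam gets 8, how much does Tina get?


Find the multiplier:
8 / 4 = 2
Apply to Tina's share:
3 x 2 = 6

6


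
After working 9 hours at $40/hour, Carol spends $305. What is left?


Calculate earnings:
9 x $40 = $360
Subtract spending:
$360 - $305 = $55

$55


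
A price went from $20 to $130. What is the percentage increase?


Find the absolute change:
|130 - 20| = 110
Divide by original and multiply by 100:
110 / 20 x 100 = 550%

550%


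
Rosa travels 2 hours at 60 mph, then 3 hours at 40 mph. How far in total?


Leg 1 distance:
60 x 2 = 120 miles
Leg 2 distance:
40 x 3 = 120 miles
Total distance:
120 + 120 = 240 miles

240 miles


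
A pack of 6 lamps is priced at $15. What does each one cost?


Total cost: $15
Number of items: 6
Unit price: $15 / 6 = $2.50

$2.50


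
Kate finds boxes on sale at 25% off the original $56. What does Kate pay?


Calculate the discount amount:
25% of $56 = $14
Subtract from original:
$56 - $14 = $42

$42


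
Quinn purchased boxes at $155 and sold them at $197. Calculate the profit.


Selling price = $197
Cost price = $155
Profit = selling price - cost price:
Profit = $197 - $155 = $42

$42


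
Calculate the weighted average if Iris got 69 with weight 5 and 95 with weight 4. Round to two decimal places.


Weighted sum:
5 x 69 + 4 x 95 = 725
Total weight:
5 + 4 = 9
Weighted average:
725 / 9 = 80.5555... ≈ 80.56

80.56


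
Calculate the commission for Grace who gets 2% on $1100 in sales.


Convert rate to decimal:
2% = 0.02
Multiply by sales:
$1100 x 0.02 = $22

$22
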